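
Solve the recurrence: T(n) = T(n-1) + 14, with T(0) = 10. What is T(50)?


Unrolling the recurrence:
T(50) = T(49) + 14
       = T(48) + 14 + 14
       = T(47) + 14*3
       ...
       = T(0) + 14*50
       = 10 + 700 = 710


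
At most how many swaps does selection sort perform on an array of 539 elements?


Each of the 538 passes places one element in its final position.
Pass 1: swap minimum into position 0
Pass 2: swap minimum of remaining into position 1
...
Pass 538: last two elements, one swap
Maximum swaps = 539 - 1 = 538


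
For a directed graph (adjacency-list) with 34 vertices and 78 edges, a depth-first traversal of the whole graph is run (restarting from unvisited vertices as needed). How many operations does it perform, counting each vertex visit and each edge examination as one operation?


A full DFS traversal visits each vertex once and examines each edge once.
V = 34
E = 78
Sum = 34 + 78 = 112


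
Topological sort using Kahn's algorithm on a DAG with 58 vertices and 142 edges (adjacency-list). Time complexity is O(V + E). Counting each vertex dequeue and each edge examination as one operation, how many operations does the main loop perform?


Kahn's algorithm:
  1. Compute in-degrees: O(V + E)
  2. Process queue: each vertex dequeued once (O(V))
     each edge examined once (O(E))
Total = V + E = 58 + 142 = 200


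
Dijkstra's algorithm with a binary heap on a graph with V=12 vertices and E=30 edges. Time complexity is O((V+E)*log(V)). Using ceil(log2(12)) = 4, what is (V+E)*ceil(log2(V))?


Dijkstra with a binary heap: each vertex is extracted once, each edge may relax once.
Each heap operation costs O(log V).
V + E = 12 + 30 = 42
ceil(log2(12)) = 4 (since 2^3 = 8 < 12 <= 16 = 2^4)
Total heap work = (V+E) * ceil(log2(V)) = 42 * 4 = 168


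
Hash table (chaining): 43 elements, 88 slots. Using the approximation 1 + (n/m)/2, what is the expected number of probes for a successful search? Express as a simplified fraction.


Computing expected probes:
alpha = 43/88
= 1 + alpha/2
= 1 + 43/(2*88)
= (2*88 + 43) / (2*88)
= 219/176


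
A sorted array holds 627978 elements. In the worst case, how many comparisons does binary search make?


Halving sequence: 627978 -> 313989 -> 156994 -> 78497 -> 39248 -> 19624 -> 9812 -> 4906 -> 2453 -> 1226 -> 613 -> 306 -> 153 -> 76 -> 38 -> 19 -> 9 -> 4 -> 2 -> 1
Number of halvings = 19
Max comparisons = 19 + 1 = 20


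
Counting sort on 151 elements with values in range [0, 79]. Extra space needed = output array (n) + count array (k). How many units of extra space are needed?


Output array size: 151 (to store sorted result)
Count array size: 80 (one slot per possible value, range 0 to 79)
Total extra space = 151 + 80 = 231


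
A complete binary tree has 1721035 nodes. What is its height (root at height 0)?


In a complete binary tree, level k holds nodes 2^k .. 2^(k+1)-1 (1-indexed).
Height = floor(log2(n)) = floor(log2(1721035)) = 20
Check: 2^20 = 1048576 <= 1721035 < 2097152 = 2^21


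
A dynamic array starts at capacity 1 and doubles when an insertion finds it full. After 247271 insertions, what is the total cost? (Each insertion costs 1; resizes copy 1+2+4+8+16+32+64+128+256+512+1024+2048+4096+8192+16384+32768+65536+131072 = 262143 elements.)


Insertion cost: 247271 (one per element)
Resizes occur just before inserting elements 2, 3, 5, 9, ...
Elements copied at each resize: 1 + 2 + 4 + 8 + 16 + 32 + 64 + 128 + 256 + 512 + 1024 + 2048 + 4096 + 8192 + 16384 + 32768 + 65536 + 131072
Sum of copies = 262143 (geometric series: 2^k - 1)
Total = 247271 + 262143 = 509414


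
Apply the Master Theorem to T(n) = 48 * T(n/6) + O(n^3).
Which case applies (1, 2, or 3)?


The Master Theorem: T(n) = a*T(n/b) + O(n^c)
  a = 48, b = 6, c = 3
log_b(a) = log_6(48) ~ 2.161
Compare b^c with a: 6^3 = 216 > 48, so c > log_b(a).
Since c > log_b(a), Case 3 applies.
T(n) = O(n^3)
Master Theorem case = 3


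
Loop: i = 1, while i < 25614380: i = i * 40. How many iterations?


i multiplies by 40 each step:
i = 1 -> 40 -> 1600 -> 64000 -> 2560000 -> 102400000 (stop)
Iterations = ceil(log_40(25614380)) = 5


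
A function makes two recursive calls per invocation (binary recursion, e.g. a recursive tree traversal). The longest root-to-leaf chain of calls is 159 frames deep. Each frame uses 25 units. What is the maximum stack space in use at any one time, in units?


Binary recursion: the two calls run one after the other, so only one root-to-leaf chain of frames is on the stack at a time.
Maximum depth (longest chain) = 159 frames
Each frame = 25 units
Max stack space = 159 * 25 = 3975


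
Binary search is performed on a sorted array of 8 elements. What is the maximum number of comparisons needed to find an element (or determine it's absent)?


Binary search halves the search space each comparison:
  Step 1: search space = 8 -> 4
  Step 2: search space = 4 -> 2
  Step 3: search space = 2 -> 1
  Step 4: search space = 1 (final check)
Maximum comparisons = floor(log2(8)) + 1 = 3 + 1 = 4


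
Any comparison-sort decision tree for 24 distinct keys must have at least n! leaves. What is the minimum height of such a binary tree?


A binary decision tree of height h has at most 2^h leaves and needs at least n! of them, so h >= ceil(log2(n!)).
Compute 24! as a running product:
  x2 = 2, x3 = 6, x4 = 24, x5 = 120
  x6 = 720, x7 = 5040, x8 = 40320, x9 = 362880
  x10 = 3628800, x11 = 39916800, x12 = 479001600, x13 = 6227020800
  x14 = 87178291200, x15 = 1307674368000, x16 = 20922789888000, x17 = 355687428096000
  x18 = 6402373705728000, x19 = 121645100408832000, x20 = 2432902008176640000, x21 = 51090942171709440000
  x22 = 1124000727777607680000, x23 = 25852016738884976640000, x24 = 620448401733239439360000
24! = 620448401733239439360000
Bracket between powers of 2:
  2^79 = 604462909807314587353088 < 620448401733239439360000 <= 1208925819614629174706176 = 2^80
So ceil(log2(24!)) = 80


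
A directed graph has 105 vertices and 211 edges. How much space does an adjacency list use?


Adjacency list: one list head per vertex + one entry per edge
Vertex heads: 105
Edge entries: 211
Total = 105 + 211 = 316


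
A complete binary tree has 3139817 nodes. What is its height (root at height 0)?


In a complete binary tree, level k holds nodes 2^k .. 2^(k+1)-1 (1-indexed).
Height = floor(log2(n)) = floor(log2(3139817)) = 21
Check: 2^21 = 2097152 <= 3139817 < 4194304 = 2^22


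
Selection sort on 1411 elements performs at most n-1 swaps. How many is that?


Each of the 1410 passes places one element in its final position.
Pass 1: swap minimum into position 0
Pass 2: swap minimum of remaining into position 1
...
Pass 1410: last two elements, one swap
Maximum swaps = 1411 - 1 = 1410


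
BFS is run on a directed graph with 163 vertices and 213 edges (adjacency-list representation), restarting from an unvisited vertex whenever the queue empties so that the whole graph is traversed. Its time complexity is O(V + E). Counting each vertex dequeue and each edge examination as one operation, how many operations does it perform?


A full BFS traversal dequeues each vertex exactly once and examines each directed edge exactly once.
V = 163 (vertex processing cost)
E = 213 (edge examination cost)
Total operations proportional to V + E = 163 + 213 = 376


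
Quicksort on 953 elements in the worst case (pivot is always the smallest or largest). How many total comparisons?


In the worst case, each partition step picks the worst pivot:
  Partition 1: 952 comparisons (n-1 elements to compare)
  Partition 2: 951 comparisons
  Partition 3: 950 comparisons
  Partition 4: 949 comparisons
  Partition 5: 948 comparisons
  ...
  Last partition: 0 comparisons
Total = (n-1) + (n-2) + ... + 1 + 0 = n*(n-1)/2
= 953*952/2 = 453628


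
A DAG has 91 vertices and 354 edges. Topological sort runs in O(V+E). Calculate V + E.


V = 91 (vertex processing)
E = 354 (edge processing)
V + E = 91 + 354 = 445


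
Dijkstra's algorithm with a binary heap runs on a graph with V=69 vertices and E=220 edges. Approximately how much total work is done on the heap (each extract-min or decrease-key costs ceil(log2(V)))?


Dijkstra with a binary heap: each vertex is extracted once, each edge may relax once.
Each heap operation costs O(log V).
V + E = 69 + 220 = 289
ceil(log2(69)) = 7 (since 2^6 = 64 < 69 <= 128 = 2^7)
Total heap work = (V+E) * ceil(log2(V)) = 289 * 7 = 2023


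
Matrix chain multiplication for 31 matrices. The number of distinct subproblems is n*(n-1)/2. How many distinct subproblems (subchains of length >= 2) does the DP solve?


Subproblems are indexed by (i, j) where i < j.
Number of such pairs = n*(n-1)/2
= 31 * 30 / 2
= 465


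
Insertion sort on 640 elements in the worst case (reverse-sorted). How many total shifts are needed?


In the worst case (reverse-sorted), each element shifts past all previous:
  Element 1: 1 shifts
  Element 2: 2 shifts
  Element 3: 3 shifts
  Element 4: 4 shifts
  Element 5: 5 shifts
  ...
  Element 639: 639 shifts
Total = 1 + 2 + ... + 639
= 640*(640-1)/2 = 204480


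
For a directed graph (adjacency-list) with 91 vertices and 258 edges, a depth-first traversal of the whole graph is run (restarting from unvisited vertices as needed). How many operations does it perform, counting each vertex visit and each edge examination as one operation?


A full DFS traversal visits each vertex once and examines each edge once.
V = 91
E = 258
Sum = 91 + 258 = 349


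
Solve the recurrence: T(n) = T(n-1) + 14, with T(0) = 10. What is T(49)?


Unrolling the recurrence:
T(49) = T(48) + 14
       = T(47) + 14 + 14
       = T(46) + 14*3
       ...
       = T(0) + 14*49
       = 10 + 686 = 696


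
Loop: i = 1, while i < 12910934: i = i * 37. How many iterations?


i multiplies by 37 each step:
i = 1 -> 37 -> 1369 -> 50653 -> 1874161 -> 69343957 (stop)
Iterations = ceil(log_37(12910934)) = 5


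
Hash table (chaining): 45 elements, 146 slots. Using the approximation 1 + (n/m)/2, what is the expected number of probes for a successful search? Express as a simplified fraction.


Computing expected probes:
alpha = 45/146
= 1 + alpha/2
= 1 + 45/(2*146)
= (2*146 + 45) / (2*146)
= 337/292


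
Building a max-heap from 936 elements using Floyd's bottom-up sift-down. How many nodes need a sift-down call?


In a heap of 936 elements (0-indexed array):
  Last element index: 935
  Parent of last element: floor((935 - 1) / 2) = 467
  Internal nodes: indices 0 to 467
  Count = floor(936/2) = 468


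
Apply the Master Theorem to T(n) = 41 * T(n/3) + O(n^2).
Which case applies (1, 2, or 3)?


The Master Theorem: T(n) = a*T(n/b) + O(n^c)
  a = 41, b = 3, c = 2
log_b(a) = log_3(41) ~ 3.38
Compare b^c with a: 3^2 = 9 < 41, so c < log_b(a).
Since c < log_b(a), Case 1 applies.
T(n) = O(n^(log_3 41)) ~ O(n^3.38)
Master Theorem case = 1


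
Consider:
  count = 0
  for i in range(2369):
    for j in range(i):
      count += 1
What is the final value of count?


For each i, the inner loop runs i times:
  i=0: inner runs 0 times
  i=1: inner runs 1 time
  i=2: inner runs 2 times
  i=3: inner runs 3 times
  i=4: inner runs 4 times
  i=5: inner runs 5 times
  i=6: inner runs 6 times
  i=7: inner runs 7 times
  ...
Total = 0 + 1 + 2 + ... + 2368 = 2369*(2369-1)/2 = 2804896


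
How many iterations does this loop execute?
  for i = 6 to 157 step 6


The loop variable i takes values starting at 6 and increments by 6 each iteration.
Sequence: i = 6, 12, 18, 24, 30, 36, 42, 48, 54, ...
The upper bound 157 is inclusive, so the count is floor((last - first) / step) + 1:
floor((157 - 6) / 6) + 1 = floor(151/6) + 1 = 25 + 1 = 26


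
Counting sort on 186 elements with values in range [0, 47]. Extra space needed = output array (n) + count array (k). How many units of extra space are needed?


Output array size: 186 (to store sorted result)
Count array size: 48 (one slot per possible value, range 0 to 47)
Total extra space = 186 + 48 = 234


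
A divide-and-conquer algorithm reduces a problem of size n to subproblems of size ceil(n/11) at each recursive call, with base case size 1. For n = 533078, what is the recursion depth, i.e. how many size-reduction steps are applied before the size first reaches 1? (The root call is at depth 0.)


Each step divides the size by 11 (rounding up); after k steps the size is ceil(n/11^k), which equals 1 exactly when 11^k >= n.
So the depth is the smallest k with 11^k >= 533078, i.e. ceil(log_11(533078)).
11^5 = 161051 < 533078 <= 1771561 = 11^6
Recursion depth = 6


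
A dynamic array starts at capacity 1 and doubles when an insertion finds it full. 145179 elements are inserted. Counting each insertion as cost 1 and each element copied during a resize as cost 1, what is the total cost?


n = 145179
Insertion costs: 145179
Resizes copy 1, 2, 4, ... up to the largest power of 2 that is <= n-1 = 145178, i.e. 131072.
Copy costs = 1 + 2 + 4 + 8 + 16 + 32 + 64 + 128 + 256 + 512 + 1024 + 2048 + 4096 + 8192 + 16384 + 32768 + 65536 + 131072 = 262143
Total = 145179 + 262143 = 407322


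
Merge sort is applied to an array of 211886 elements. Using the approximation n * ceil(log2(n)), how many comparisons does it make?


Merge sort divides the array into halves recursively.
Number of levels = ceil(log2(211886)) = 18
At each level, approximately n = 211886 comparisons are needed for merging.
Total comparisons ~ n * ceil(log2(n)) = 211886 * 18 = 3813948


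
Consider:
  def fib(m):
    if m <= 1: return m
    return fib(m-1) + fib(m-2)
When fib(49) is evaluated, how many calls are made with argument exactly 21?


Let N(m) = number of times fib(m) is called while evaluating fib(49).
N(49) = 1 (the initial call).
N(48) = 1 (only fib(49) calls it).
For 1 <= m <= 47: fib(m) is called by fib(m+1) and fib(m+2), so
  N(m) = N(m+1) + N(m+2).
fib(0) is called only by fib(2), so N(0) = N(2).
Walk down from m=49:
  N(49)=1, N(48)=1, N(47)=2, N(46)=3, N(45)=5, N(44)=8, N(43)=13, N(42)=21, N(41)=34, N(40)=55, N(39)=89, N(38)=144, N(37)=233, N(36)=377, N(35)=610, N(34)=987, N(33)=1597, N(32)=2584, N(31)=4181, N(30)=6765, N(29)=10946, N(28)=17711, N(27)=28657, N(26)=46368, N(25)=75025, N(24)=121393, N(23)=196418, N(22)=317811, N(21)=514229
N(21) = 514229


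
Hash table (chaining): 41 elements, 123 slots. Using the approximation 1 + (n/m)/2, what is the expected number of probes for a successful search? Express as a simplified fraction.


Computing expected probes:
alpha = 41/123
= 1 + alpha/2
= 1 + 41/(2*123)
= (2*123 + 41) / (2*123)
= 287/246 = 7/6


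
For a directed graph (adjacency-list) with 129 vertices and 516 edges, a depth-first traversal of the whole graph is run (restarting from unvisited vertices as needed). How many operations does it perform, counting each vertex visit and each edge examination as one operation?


A full DFS traversal visits each vertex once and examines each edge once.
V = 129
E = 516
Sum = 129 + 516 = 645


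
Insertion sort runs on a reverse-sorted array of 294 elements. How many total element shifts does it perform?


Sum of shifts = 1 + 2 + 3 + ... + 293
= 294 * 293 / 2
= 86142 / 2
= 43071


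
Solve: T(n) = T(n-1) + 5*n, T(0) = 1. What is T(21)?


Expanding the recurrence:
T(21) = T(20) + 5*21
       = T(19) + 5*20 + 5*21
       ...
       = T(0) + 5*(1 + 2 + ... + 21)
       = 1 + 5 * 21*22/2
       = 1 + 5 * 231
       = 1 + 1155 = 1156


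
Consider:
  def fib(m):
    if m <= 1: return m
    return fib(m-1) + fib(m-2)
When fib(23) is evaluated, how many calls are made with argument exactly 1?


Let N(m) = number of times fib(m) is called while evaluating fib(23).
N(23) = 1 (the initial call).
N(22) = 1 (only fib(23) calls it).
For 1 <= m <= 21: fib(m) is called by fib(m+1) and fib(m+2), so
  N(m) = N(m+1) + N(m+2).
fib(0) is called only by fib(2), so N(0) = N(2).
Walk down from m=23:
  N(23)=1, N(22)=1, N(21)=2, N(20)=3, N(19)=5, N(18)=8, N(17)=13, N(16)=21, N(15)=34, N(14)=55, N(13)=89, N(12)=144, N(11)=233, N(10)=377, N(9)=610, N(8)=987, N(7)=1597, N(6)=2584, N(5)=4181, N(4)=6765, N(3)=10946, N(2)=17711, N(1)=28657
N(1) = 28657


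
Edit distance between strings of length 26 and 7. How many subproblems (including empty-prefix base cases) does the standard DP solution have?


The table includes base cases (empty prefixes).
Rows: (m+1) = 27
Columns: (n+1) = 8
Total = 27 * 8 = 216


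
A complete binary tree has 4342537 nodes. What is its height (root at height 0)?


In a complete binary tree, level k holds nodes 2^k .. 2^(k+1)-1 (1-indexed).
Height = floor(log2(n)) = floor(log2(4342537)) = 22
Check: 2^22 = 4194304 <= 4342537 < 8388608 = 2^23


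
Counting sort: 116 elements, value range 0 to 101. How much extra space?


n = 116 (output array)
k = 102 (count array for 102 distinct values)
Extra space = 116 + 102 = 218


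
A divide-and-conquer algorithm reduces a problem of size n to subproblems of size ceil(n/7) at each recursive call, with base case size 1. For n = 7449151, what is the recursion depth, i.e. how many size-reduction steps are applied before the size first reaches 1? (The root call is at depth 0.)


Each step divides the size by 7 (rounding up); after k steps the size is ceil(n/7^k), which equals 1 exactly when 7^k >= n.
So the depth is the smallest k with 7^k >= 7449151, i.e. ceil(log_7(7449151)).
7^8 = 5764801 < 7449151 <= 40353607 = 7^9
Recursion depth = 9


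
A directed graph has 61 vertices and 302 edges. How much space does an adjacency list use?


Adjacency list: one list head per vertex + one entry per edge
Vertex heads: 61
Edge entries: 302
Total = 61 + 302 = 363


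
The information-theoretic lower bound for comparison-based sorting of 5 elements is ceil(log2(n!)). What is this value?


A binary decision tree of height h has at most 2^h leaves and needs at least n! of them, so h >= ceil(log2(n!)).
Compute 5! as a running product:
  x2 = 2, x3 = 6, x4 = 24, x5 = 120
5! = 120
Bracket between powers of 2:
  2^6 = 64 < 120 <= 128 = 2^7
So ceil(log2(5!)) = 7


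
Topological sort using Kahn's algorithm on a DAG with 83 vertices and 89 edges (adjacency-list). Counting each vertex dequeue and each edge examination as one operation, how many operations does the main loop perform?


Kahn's algorithm:
  1. Compute in-degrees: O(V + E)
  2. Process queue: each vertex dequeued once (O(V))
     each edge examined once (O(E))
Total = V + E = 83 + 89 = 172


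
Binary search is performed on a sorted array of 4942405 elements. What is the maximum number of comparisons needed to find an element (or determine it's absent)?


Binary search halves the search space each comparison:
  Step 1: search space = 4942405 -> 2471202
  Step 2: search space = 2471202 -> 1235601
  Step 3: search space = 1235601 -> 617800
  Step 4: search space = 617800 -> 308900
  Step 5: search space = 308900 -> 154450
  Step 6: search space = 154450 -> 77225
  Step 7: search space = 77225 -> 38612
  Step 8: search space = 38612 -> 19306
  Step 9: search space = 19306 -> 9653
  Step 10: search space = 9653 -> 4826
  Step 11: search space = 4826 -> 2413
  Step 12: search space = 2413 -> 1206
  Step 13: search space = 1206 -> 603
  Step 14: search space = 603 -> 301
  Step 15: search space = 301 -> 150
  Step 16: search space = 150 -> 75
  Step 17: search space = 75 -> 37
  Step 18: search space = 37 -> 18
  Step 19: search space = 18 -> 9
  Step 20: search space = 9 -> 4
  Step 21: search space = 4 -> 2
  Step 22: search space = 2 -> 1
  Step 23: search space = 1 (final check)
Maximum comparisons = floor(log2(4942405)) + 1 = 22 + 1 = 23


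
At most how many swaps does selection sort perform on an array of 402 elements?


Each of the 401 passes places one element in its final position.
Pass 1: swap minimum into position 0
Pass 2: swap minimum of remaining into position 1
...
Pass 401: last two elements, one swap
Maximum swaps = 402 - 1 = 401


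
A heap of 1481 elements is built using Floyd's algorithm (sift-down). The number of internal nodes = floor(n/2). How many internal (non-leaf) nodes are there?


Leaf nodes occupy roughly half the array.
Sift-down is called for each internal node, starting from the last one.
Internal nodes = floor(n/2) = floor(1481/2) = 740


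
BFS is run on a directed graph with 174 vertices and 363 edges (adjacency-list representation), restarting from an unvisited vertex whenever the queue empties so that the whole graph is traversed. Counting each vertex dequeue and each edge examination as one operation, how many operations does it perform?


A full BFS traversal dequeues each vertex exactly once and examines each directed edge exactly once.
V = 174 (vertex processing cost)
E = 363 (edge examination cost)
Total operations proportional to V + E = 174 + 363 = 537


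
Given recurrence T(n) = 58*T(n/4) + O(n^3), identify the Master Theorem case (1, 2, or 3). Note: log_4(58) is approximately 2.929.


Master Theorem parameters: a=58, b=4, c=3
log_b(a) = 2.929
Compare b^c with a: 4^3 = 64 > 58, so c > log_b(a).
Comparing c=3 vs log_b(a)=2.929:
3 > 2.929 => Case 3
Result: T(n) = O(n^3)
Master Theorem case = 3


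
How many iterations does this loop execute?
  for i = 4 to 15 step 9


The loop variable i takes values starting at 4 and increments by 9 each iteration.
Sequence: i = 4, 13
The upper bound 15 is inclusive, so the count is floor((last - first) / step) + 1:
floor((15 - 4) / 9) + 1 = floor(11/9) + 1 = 1 + 1 = 2


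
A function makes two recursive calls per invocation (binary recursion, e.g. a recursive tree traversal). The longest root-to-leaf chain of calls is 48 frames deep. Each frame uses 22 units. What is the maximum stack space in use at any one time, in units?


Binary recursion: the two calls run one after the other, so only one root-to-leaf chain of frames is on the stack at a time.
Maximum depth (longest chain) = 48 frames
Each frame = 22 units
Max stack space = 48 * 22 = 1056


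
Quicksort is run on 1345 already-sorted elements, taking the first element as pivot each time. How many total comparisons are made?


Sum of comparisons per partition:
1344 + 1343 + ... + 1 + 0
= 1345 * (1345 - 1) / 2
= 1345 * 1344 / 2
= 903840


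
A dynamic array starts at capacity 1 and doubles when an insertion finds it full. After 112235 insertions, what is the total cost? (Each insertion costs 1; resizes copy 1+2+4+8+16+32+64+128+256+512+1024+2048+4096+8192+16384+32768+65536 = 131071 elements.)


Insertion cost: 112235 (one per element)
Resizes occur just before inserting elements 2, 3, 5, 9, ...
Elements copied at each resize: 1 + 2 + 4 + 8 + 16 + 32 + 64 + 128 + 256 + 512 + 1024 + 2048 + 4096 + 8192 + 16384 + 32768 + 65536
Sum of copies = 131071 (geometric series: 2^k - 1)
Total = 112235 + 131071 = 243306


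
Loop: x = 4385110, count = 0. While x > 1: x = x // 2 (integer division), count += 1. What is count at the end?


The variable x halves each step:
x = 4385110 -> 2192555 -> 1096277 -> 548138 -> 274069 -> 137034 -> 68517 -> 34258 -> 17129 -> 8564 -> 4282 -> 2141 -> 1070 -> 535 -> 267 -> 133 -> 66 -> 33 -> 16 -> 8 -> 4 -> 2 -> 1
Number of halvings = floor(log2(4385110)) = 22


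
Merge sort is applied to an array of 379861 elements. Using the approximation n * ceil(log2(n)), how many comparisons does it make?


Merge sort divides the array into halves recursively.
Number of levels = ceil(log2(379861)) = 19
At each level, approximately n = 379861 comparisons are needed for merging.
Total comparisons ~ n * ceil(log2(n)) = 379861 * 19 = 7217359


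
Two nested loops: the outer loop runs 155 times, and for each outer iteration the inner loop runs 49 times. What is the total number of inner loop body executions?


Outer loop: 155 iterations
Inner loop: 49 iterations per outer iteration
Total = 155 * 49 = 7595


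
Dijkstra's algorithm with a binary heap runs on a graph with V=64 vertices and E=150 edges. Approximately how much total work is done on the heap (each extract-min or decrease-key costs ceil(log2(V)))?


Dijkstra with a binary heap: each vertex is extracted once, each edge may relax once.
Each heap operation costs O(log V).
V + E = 64 + 150 = 214
ceil(log2(64)) = 6 (since 2^5 = 32 < 64 <= 64 = 2^6)
Total heap work = (V+E) * ceil(log2(V)) = 214 * 6 = 1284


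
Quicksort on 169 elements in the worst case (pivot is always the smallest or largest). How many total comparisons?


In the worst case, each partition step picks the worst pivot:
  Partition 1: 168 comparisons (n-1 elements to compare)
  Partition 2: 167 comparisons
  Partition 3: 166 comparisons
  Partition 4: 165 comparisons
  Partition 5: 164 comparisons
  ...
  Last partition: 0 comparisons
Total = (n-1) + (n-2) + ... + 1 + 0 = n*(n-1)/2
= 169*168/2 = 14196


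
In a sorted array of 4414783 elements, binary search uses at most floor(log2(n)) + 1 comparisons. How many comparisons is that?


Halving sequence: 4414783 -> 2207391 -> 1103695 -> 551847 -> 275923 -> 137961 -> 68980 -> 34490 -> 17245 -> 8622 -> 4311 -> 2155 -> 1077 -> 538 -> 269 -> 134 -> 67 -> 33 -> 16 -> 8 -> 4 -> 2 -> 1
Number of halvings = 22
Max comparisons = 22 + 1 = 23


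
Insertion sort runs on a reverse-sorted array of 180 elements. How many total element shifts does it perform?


Sum of shifts = 1 + 2 + 3 + ... + 179
= 180 * 179 / 2
= 32220 / 2
= 16110


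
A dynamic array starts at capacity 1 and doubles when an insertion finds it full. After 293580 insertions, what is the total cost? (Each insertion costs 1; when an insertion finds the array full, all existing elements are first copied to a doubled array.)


Insertion cost: 293580 (one per element)
Resizes occur just before inserting elements 2, 3, 5, 9, ...
Elements copied at each resize: 1 + 2 + 4 + 8 + 16 + 32 + 64 + 128 + 256 + 512 + 1024 + 2048 + 4096 + 8192 + 16384 + 32768 + 65536 + 131072 + 262144
Sum of copies = 524287 (geometric series: 2^k - 1)
Total = 293580 + 524287 = 817867


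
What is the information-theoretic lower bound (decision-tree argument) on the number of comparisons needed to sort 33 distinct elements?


A binary decision tree of height h has at most 2^h leaves and needs at least n! of them, so h >= ceil(log2(n!)).
33! is far too large to multiply out, so use Stirling's series:
  ln(n!) ~ n ln n - n + (1/2) ln(2 pi n) + 1/(12n)  (error below 1/(360 n^3), negligible here)
  ln(33) = 3.4965076
  n ln n = 33 * 3.4965076 = 115.3848
  (1/2) ln(2 pi * 33) = (1/2) ln(207.3451) = 2.6672
  1/(12*33) = 0.0025
  ln(33!) ~ 115.3848 - 33 + 2.6672 + 0.0025 = 85.0545
Convert to base 2: log2(33!) = 85.0545 / ln 2 = 85.0545 / 0.69314718 = 122.7077
ceil(122.7077) = 123


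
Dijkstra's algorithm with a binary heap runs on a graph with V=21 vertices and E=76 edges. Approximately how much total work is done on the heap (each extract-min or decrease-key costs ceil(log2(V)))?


Dijkstra with a binary heap: each vertex is extracted once, each edge may relax once.
Each heap operation costs O(log V).
V + E = 21 + 76 = 97
ceil(log2(21)) = 5 (since 2^4 = 16 < 21 <= 32 = 2^5)
Total heap work = (V+E) * ceil(log2(V)) = 97 * 5 = 485


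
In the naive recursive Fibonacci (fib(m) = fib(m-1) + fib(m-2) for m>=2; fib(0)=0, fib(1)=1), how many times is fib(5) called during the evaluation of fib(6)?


Let N(m) = number of times fib(m) is called while evaluating fib(6).
N(6) = 1 (the initial call).
N(5) = 1 (only fib(6) calls it).
For 1 <= m <= 4: fib(m) is called by fib(m+1) and fib(m+2), so
  N(m) = N(m+1) + N(m+2).
fib(0) is called only by fib(2), so N(0) = N(2).
Walk down from m=6:
  N(6)=1, N(5)=1
N(5) = 1


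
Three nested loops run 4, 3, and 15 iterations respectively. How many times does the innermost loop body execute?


Loop 1 (outermost): 4 iterations
Loop 2 (middle): 3 iterations per outer
Loop 3 (innermost): 15 iterations per middle
Total = 4 * 3 * 15 = 180


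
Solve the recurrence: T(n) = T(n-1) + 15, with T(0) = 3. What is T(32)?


Unrolling the recurrence:
T(32) = T(31) + 15
       = T(30) + 15 + 15
       = T(29) + 15*3
       ...
       = T(0) + 15*32
       = 3 + 480 = 483


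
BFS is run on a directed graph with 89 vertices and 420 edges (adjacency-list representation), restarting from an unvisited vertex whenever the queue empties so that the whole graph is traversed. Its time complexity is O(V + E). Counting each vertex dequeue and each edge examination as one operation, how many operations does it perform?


A full BFS traversal dequeues each vertex exactly once and examines each directed edge exactly once.
V = 89 (vertex processing cost)
E = 420 (edge examination cost)
Total operations proportional to V + E = 89 + 420 = 509


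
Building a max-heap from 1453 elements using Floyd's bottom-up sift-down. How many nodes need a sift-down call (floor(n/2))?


In a heap of 1453 elements (0-indexed array):
  Last element index: 1452
  Parent of last element: floor((1452 - 1) / 2) = 725
  Internal nodes: indices 0 to 725
  Count = floor(1453/2) = 726


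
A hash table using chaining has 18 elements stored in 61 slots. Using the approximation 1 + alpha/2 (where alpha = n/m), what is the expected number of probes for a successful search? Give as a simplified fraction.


Load factor alpha = n/m = 18/61
Expected probes = 1 + alpha/2 = 1 + 18/(2*61)
= 1 + 18/122
= 122/122 + 18/122
= 140/122
Simplify: 70/61


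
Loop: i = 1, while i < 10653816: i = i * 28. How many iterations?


i multiplies by 28 each step:
i = 1 -> 28 -> 784 -> 21952 -> 614656 -> 17210368 (stop)
Iterations = ceil(log_28(10653816)) = 5


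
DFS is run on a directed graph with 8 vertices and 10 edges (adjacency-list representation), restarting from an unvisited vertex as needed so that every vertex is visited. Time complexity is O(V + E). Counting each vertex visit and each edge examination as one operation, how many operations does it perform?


A full DFS traversal processes each vertex exactly once (push/pop on stack).
Each directed edge is examined once.
V = 8, E = 10
V + E = 18


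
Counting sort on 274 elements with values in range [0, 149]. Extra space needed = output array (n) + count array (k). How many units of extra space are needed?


Output array size: 274 (to store sorted result)
Count array size: 150 (one slot per possible value, range 0 to 149)
Total extra space = 274 + 150 = 424


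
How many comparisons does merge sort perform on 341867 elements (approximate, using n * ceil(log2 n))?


Recursion depth: ceil(log2(341867)) = 19
Each recursion level merges n = 341867 elements
Total = 341867 * 19 = 6495473


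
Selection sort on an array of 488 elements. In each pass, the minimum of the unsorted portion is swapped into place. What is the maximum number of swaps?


Selection sort performs one swap per pass:
  Pass 1: find min in positions 0 to 487, swap with position 0
  Pass 2: find min in positions 1 to 487, swap with position 1
  Pass 3: find min in positions 2 to 487, swap with position 2
  Pass 4: find min in positions 3 to 487, swap with position 3
  Pass 5: find min in positions 4 to 487, swap with position 4
  ... (482 more passes)
Total passes (and swaps) = n - 1 = 488 - 1 = 487


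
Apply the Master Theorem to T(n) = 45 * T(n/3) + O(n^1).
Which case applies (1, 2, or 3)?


The Master Theorem: T(n) = a*T(n/b) + O(n^c)
  a = 45, b = 3, c = 1
log_b(a) = log_3(45) ~ 3.465
Compare b^c with a: 3^1 = 3 < 45, so c < log_b(a).
Since c < log_b(a), Case 1 applies.
T(n) = O(n^(log_3 45)) ~ O(n^3.465)
Master Theorem case = 1


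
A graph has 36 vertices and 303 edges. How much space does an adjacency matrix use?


Adjacency matrix: V x V grid of entries
Space = V^2 = 36^2 = 36 * 36 = 1296


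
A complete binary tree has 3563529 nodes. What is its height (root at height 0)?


In a complete binary tree, level k holds nodes 2^k .. 2^(k+1)-1 (1-indexed).
Height = floor(log2(n)) = floor(log2(3563529)) = 21
Check: 2^21 = 2097152 <= 3563529 < 4194304 = 2^22


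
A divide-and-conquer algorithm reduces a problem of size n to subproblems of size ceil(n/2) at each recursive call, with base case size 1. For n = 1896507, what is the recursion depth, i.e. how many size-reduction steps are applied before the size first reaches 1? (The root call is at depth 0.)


Each step divides the size by 2 (rounding up); after k steps the size is ceil(n/2^k), which equals 1 exactly when 2^k >= n.
So the depth is the smallest k with 2^k >= 1896507, i.e. ceil(log_2(1896507)).
2^20 = 1048576 < 1896507 <= 2097152 = 2^21
Recursion depth = 21


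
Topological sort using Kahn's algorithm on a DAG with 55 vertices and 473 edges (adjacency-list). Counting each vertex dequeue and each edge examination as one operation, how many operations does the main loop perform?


Kahn's algorithm:
  1. Compute in-degrees: O(V + E)
  2. Process queue: each vertex dequeued once (O(V))
     each edge examined once (O(E))
Total = V + E = 55 + 473 = 528


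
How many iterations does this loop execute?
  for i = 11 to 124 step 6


The loop variable i takes values starting at 11 and increments by 6 each iteration.
Sequence: i = 11, 17, 23, 29, 35, 41, 47, 53, 59, ...
The upper bound 124 is inclusive, so the count is floor((last - first) / step) + 1:
floor((124 - 11) / 6) + 1 = floor(113/6) + 1 = 18 + 1 = 19


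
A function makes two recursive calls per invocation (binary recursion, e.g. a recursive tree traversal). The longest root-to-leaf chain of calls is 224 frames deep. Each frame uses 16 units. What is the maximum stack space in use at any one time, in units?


Binary recursion: the two calls run one after the other, so only one root-to-leaf chain of frames is on the stack at a time.
Maximum depth (longest chain) = 224 frames
Each frame = 16 units
Max stack space = 224 * 16 = 3584


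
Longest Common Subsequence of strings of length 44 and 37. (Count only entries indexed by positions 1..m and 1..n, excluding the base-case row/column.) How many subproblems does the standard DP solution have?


DP table indexed by positions in both strings.
First string: 44 positions
Second string: 37 positions
Total = 44 * 37 = 1628


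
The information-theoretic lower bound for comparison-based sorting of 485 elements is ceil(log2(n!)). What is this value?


A binary decision tree of height h has at most 2^h leaves and needs at least n! of them, so h >= ceil(log2(n!)).
485! is far too large to multiply out, so use Stirling's series:
  ln(n!) ~ n ln n - n + (1/2) ln(2 pi n) + 1/(12n)  (error below 1/(360 n^3), negligible here)
  ln(485) = 6.1841489
  n ln n = 485 * 6.1841489 = 2999.3122
  (1/2) ln(2 pi * 485) = (1/2) ln(3047.3449) = 4.0110
  1/(12*485) = 0.0002
  ln(485!) ~ 2999.3122 - 485 + 4.0110 + 0.0002 = 2518.3234
Convert to base 2: log2(485!) = 2518.3234 / ln 2 = 2518.3234 / 0.69314718 = 3633.1727
ceil(3633.1727) = 3634


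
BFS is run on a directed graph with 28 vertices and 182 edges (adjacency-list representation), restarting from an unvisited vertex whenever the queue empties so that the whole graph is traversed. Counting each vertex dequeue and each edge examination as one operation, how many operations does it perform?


A full BFS traversal dequeues each vertex exactly once and examines each directed edge exactly once.
V = 28 (vertex processing cost)
E = 182 (edge examination cost)
Total operations proportional to V + E = 28 + 182 = 210


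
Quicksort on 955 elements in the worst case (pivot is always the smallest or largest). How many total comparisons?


In the worst case, each partition step picks the worst pivot:
  Partition 1: 954 comparisons (n-1 elements to compare)
  Partition 2: 953 comparisons
  Partition 3: 952 comparisons
  Partition 4: 951 comparisons
  Partition 5: 950 comparisons
  ...
  Last partition: 0 comparisons
Total = (n-1) + (n-2) + ... + 1 + 0 = n*(n-1)/2
= 955*954/2 = 455535


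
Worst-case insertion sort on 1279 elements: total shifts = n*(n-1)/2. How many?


Sum of shifts = 1 + 2 + 3 + ... + 1278
= 1279 * 1278 / 2
= 1634562 / 2
= 817281


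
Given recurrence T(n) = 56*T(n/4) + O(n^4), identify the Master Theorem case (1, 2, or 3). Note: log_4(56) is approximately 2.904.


Master Theorem parameters: a=56, b=4, c=4
log_b(a) = 2.904
Compare b^c with a: 4^4 = 256 > 56, so c > log_b(a).
Comparing c=4 vs log_b(a)=2.904:
4 > 2.904 => Case 3
Result: T(n) = O(n^4)
Master Theorem case = 3


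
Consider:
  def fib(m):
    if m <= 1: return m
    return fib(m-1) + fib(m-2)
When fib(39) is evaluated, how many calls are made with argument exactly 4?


Let N(m) = number of times fib(m) is called while evaluating fib(39).
N(39) = 1 (the initial call).
N(38) = 1 (only fib(39) calls it).
For 1 <= m <= 37: fib(m) is called by fib(m+1) and fib(m+2), so
  N(m) = N(m+1) + N(m+2).
fib(0) is called only by fib(2), so N(0) = N(2).
Walk down from m=39:
  N(39)=1, N(38)=1, N(37)=2, N(36)=3, N(35)=5, N(34)=8, N(33)=13, N(32)=21, N(31)=34, N(30)=55, N(29)=89, N(28)=144, N(27)=233, N(26)=377, N(25)=610, N(24)=987, N(23)=1597, N(22)=2584, N(21)=4181, N(20)=6765, N(19)=10946, N(18)=17711, N(17)=28657, N(16)=46368, N(15)=75025, N(14)=121393, N(13)=196418, N(12)=317811, N(11)=514229, N(10)=832040, N(9)=1346269, N(8)=2178309, N(7)=3524578, N(6)=5702887, N(5)=9227465, N(4)=14930352
N(4) = 14930352


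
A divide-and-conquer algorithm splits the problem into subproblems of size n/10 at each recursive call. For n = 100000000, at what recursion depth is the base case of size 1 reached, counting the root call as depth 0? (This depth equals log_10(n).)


At each depth, the problem size is divided by 10:
  Depth 0: problem size = 100000000
  Depth 1: problem size = 10000000
  Depth 2: problem size = 1000000
  Depth 3: problem size = 100000
  Depth 4: problem size = 10000
  Depth 5: problem size = 1000
  Depth 6: problem size = 100
  Depth 7: problem size = 10
  Depth 8: problem size = 1 (base case)
The base case is reached at depth log_10(100000000) = 8 (the tree has 9 levels counting depth 0, but the depth asked for is 8).
Recursion depth = 8


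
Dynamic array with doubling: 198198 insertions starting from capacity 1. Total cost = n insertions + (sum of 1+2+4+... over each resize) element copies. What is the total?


n = 198198
Insertion costs: 198198
Resizes copy 1, 2, 4, ... up to the largest power of 2 that is <= n-1 = 198197, i.e. 131072.
Copy costs = 1 + 2 + 4 + 8 + 16 + 32 + 64 + 128 + 256 + 512 + 1024 + 2048 + 4096 + 8192 + 16384 + 32768 + 65536 + 131072 = 262143
Total = 198198 + 262143 = 460341


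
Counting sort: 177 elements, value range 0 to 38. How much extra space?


n = 177 (output array)
k = 39 (count array for 39 distinct values)
Extra space = 177 + 39 = 216


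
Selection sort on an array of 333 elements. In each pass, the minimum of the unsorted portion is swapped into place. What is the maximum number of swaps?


Selection sort performs one swap per pass:
  Pass 1: find min in positions 0 to 332, swap with position 0
  Pass 2: find min in positions 1 to 332, swap with position 1
  Pass 3: find min in positions 2 to 332, swap with position 2
  Pass 4: find min in positions 3 to 332, swap with position 3
  Pass 5: find min in positions 4 to 332, swap with position 4
  ... (327 more passes)
Total passes (and swaps) = n - 1 = 333 - 1 = 332


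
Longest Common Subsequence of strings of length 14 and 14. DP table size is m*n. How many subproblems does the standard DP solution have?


DP table indexed by positions in both strings.
First string: 14 positions
Second string: 14 positions
Total = 14 * 14 = 196


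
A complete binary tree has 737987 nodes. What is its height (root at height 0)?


In a complete binary tree, level k holds nodes 2^k .. 2^(k+1)-1 (1-indexed).
Height = floor(log2(n)) = floor(log2(737987)) = 19
Check: 2^19 = 524288 <= 737987 < 1048576 = 2^20


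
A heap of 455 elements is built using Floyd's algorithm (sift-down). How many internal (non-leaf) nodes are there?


Leaf nodes occupy roughly half the array.
Sift-down is called for each internal node, starting from the last one.
Internal nodes = floor(n/2) = floor(455/2) = 227
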